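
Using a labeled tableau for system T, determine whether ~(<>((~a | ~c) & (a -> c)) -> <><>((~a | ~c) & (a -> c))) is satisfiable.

No, unsatisfiable

1. ~(<>((~a | ~c) & (a -> c)) -> <><>((~a | ~c) & (a -> c))), 0
2. <>((~a | ~c) & (a -> c)), 0
3. ~<><>((~a | ~c) & (a -> c)), 0
4. ~<>((~a | ~c) & (a -> c)), 0
5. ~((~a | ~c) & (a -> c)), 0
6. ~(a -> c), 0
7. a, 0
8. ~c, 0
9. (~a | ~c) & (a -> c), 1
10. ~a | ~c, 1
11. a -> c, 1
12. ~<>((~a | ~c) & (a -> c)), 1
13. ~((~a | ~c) & (a -> c)), 1
14. ~c, 1
15. ~a, 1
16. ~(a -> c), 1
17. a, 1
Accessibility: 0R0, 0R1, 1R1
Branch closes: a and ~a both at 1.
All branches of the tableau close; one closing branch shown above.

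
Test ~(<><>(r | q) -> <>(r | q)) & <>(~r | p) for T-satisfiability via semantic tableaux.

Satisfiable

1. ~(<><>(r | q) -> <>(r | q)) & <>(~r | p), w0
2. ~(<><>(r | q) -> <>(r | q)), w0
3. <>(~r | p), w0
4. <><>(r | q), w0
5. ~<>(r | q), w0
6. ~(r | q), w0
7. ~r, w0
8. ~q, w0
9. ~r | p, w1
10. ~(r | q), w1
11. ~r, w1
12. ~q, w1
13. p, w1
14. <>(r | q), w2
15. ~(r | q), w2
16. ~r, w2
17. ~q, w2
18. r | q, w3
19. q, w3
Accessibility: w0Rw0, w0Rw1, w0Rw2, w1Rw1, w2Rw2, w2Rw3, w3Rw3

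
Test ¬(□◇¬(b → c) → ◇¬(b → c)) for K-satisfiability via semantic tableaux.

1. ¬(□◇¬(b → c) → ◇¬(b → c)), w0
2. □◇¬(b → c), w0
3. ¬◇¬(b → c), w0

Yes, satisfiable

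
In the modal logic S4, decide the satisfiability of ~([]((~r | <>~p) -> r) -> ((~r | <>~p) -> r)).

1. ~([]((~r | <>~p) -> r) -> ((~r | <>~p) -> r)), u
2. []((~r | <>~p) -> r), u
3. ~((~r | <>~p) -> r), u
4. ~r | <>~p, u
5. ~r, u
6. (~r | <>~p) -> r, u
7. <>~p, u
8. ~(~r | <>~p), u
9. r, u
10. ~<>~p, u
Accessibility: uRu
Branch closes: r and ~r both at u.
Every branch closes; the branch above is one of them.

Unsatisfiable (every branch closes)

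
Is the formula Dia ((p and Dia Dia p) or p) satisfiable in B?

Yes, satisfiable

1. Dia ((p and Dia Dia p) or p), w0
2. (p and Dia Dia p) or p, w1   [Dia-rule on 1: fresh world w1, w0Rw1]
3. p, w1   [or-rule on 2 (branches; this branch)]
Accessibility: w0Rw0, w0Rw1, w1Rw0, w1Rw1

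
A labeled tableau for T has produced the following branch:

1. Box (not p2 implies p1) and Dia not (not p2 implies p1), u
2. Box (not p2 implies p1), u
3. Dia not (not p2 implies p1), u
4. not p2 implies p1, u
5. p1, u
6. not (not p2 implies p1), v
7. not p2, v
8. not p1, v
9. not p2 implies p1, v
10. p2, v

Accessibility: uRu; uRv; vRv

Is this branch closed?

Both p2 and not p2 appear at v.

Yes, closed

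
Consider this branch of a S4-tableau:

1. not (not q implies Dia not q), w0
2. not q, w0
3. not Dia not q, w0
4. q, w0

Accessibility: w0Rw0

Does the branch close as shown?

Both q and not q appear at w0.

Closed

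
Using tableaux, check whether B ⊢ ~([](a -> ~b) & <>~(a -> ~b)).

Yes, valid

Tableau for the negation [](a -> ~b) & <>~(a -> ~b):
1. [](a -> ~b) & <>~(a -> ~b), u
2. [](a -> ~b), u   [&-rule on 1]
3. <>~(a -> ~b), u   [&-rule on 1]
4. a -> ~b, u   [[]-rule on 2 via uRu]
5. ~b, u   [->-rule on 4 (branches; this branch)]
6. ~(a -> ~b), v   [<>-rule on 3: fresh world v, uRv]
7. a, v   [~->-rule on 6]
8. b, v   [~->-rule on 6]
9. a -> ~b, v   [[]-rule on 2 via uRv]
10. ~b, v   [->-rule on 9 (branches; this branch)]
Accessibility: uRu, uRv, vRu, vRv
Branch closes: b and ~b both at v.
All branches of the negation close; one closing branch shown above.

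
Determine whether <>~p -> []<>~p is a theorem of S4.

Invalid (countermodel exists)

Tableau for the negation ~(<>~p -> []<>~p):
1. ~(<>~p -> []<>~p), w0
2. <>~p, w0
3. ~[]<>~p, w0
4. ~p, w1
5. ~<>~p, w2
6. p, w2
Accessibility: w0Rw0, w0Rw1, w0Rw2, w1Rw1, w2Rw2
The negation has an open branch (countermodel exists).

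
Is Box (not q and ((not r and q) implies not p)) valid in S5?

Not valid

Tableau for the negation not Box (not q and ((not r and q) implies not p)):
1. not Box (not q and ((not r and q) implies not p)), 0
2. not (not q and ((not r and q) implies not p)), 1
3. not ((not r and q) implies not p), 1
4. not r and q, 1
5. p, 1
6. not r, 1
7. q, 1
Accessibility: 0R0, 0R1, 1R0, 1R1
The negation has an open branch (countermodel exists).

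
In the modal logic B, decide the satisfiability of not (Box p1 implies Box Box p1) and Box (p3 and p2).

1. not (Box p1 implies Box Box p1) and Box (p3 and p2), u
2. not (Box p1 implies Box Box p1), u   [and-rule on 1]
3. Box (p3 and p2), u   [and-rule on 1]
4. Box p1, u   [neg-implies-rule on 2]
5. not Box Box p1, u   [neg-implies-rule on 2]
6. p3 and p2, u   [Box-rule on 3 via uRu]
7. p3, u   [and-rule on 6]
8. p2, u   [and-rule on 6]
9. p1, u   [Box-rule on 4 via uRu]
10. not Box p1, v   [neg-Box-rule on 5: fresh world v, uRv]
11. p3 and p2, v   [Box-rule on 3 via uRv]
12. p3, v   [and-rule on 11]
13. p2, v   [and-rule on 11]
14. p1, v   [Box-rule on 4 via uRv]
15. not p1, w   [neg-Box-rule on 10: fresh world w, vRw]
Accessibility: uRu, uRv, vRu, vRv, vRw, wRv, wRw

Satisfiable (open branch found)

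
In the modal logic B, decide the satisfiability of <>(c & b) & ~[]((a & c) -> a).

1. <>(c & b) & ~[]((a & c) -> a), w0
2. <>(c & b), w0
3. ~[]((a & c) -> a), w0
4. c & b, w1
5. c, w1
6. b, w1
7. ~((a & c) -> a), w2
8. a & c, w2
9. ~a, w2
10. a, w2
11. c, w2
Accessibility: w0Rw0, w0Rw1, w0Rw2, w1Rw0, w1Rw1, w2Rw0, w2Rw2
Branch closes: a and ~a both at w2.
All branches of the tableau close; one closing branch shown above.

No, unsatisfiable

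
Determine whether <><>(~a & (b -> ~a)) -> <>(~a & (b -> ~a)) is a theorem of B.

No, not valid

Tableau for the negation ~(<><>(~a & (b -> ~a)) -> <>(~a & (b -> ~a))):
1. ~(<><>(~a & (b -> ~a)) -> <>(~a & (b -> ~a))), u
2. <><>(~a & (b -> ~a)), u
3. ~<>(~a & (b -> ~a)), u
4. ~(~a & (b -> ~a)), u
5. ~(b -> ~a), u
6. b, u
7. a, u
8. <>(~a & (b -> ~a)), v
9. ~(~a & (b -> ~a)), v
10. ~(b -> ~a), v
11. b, v
12. a, v
13. ~a & (b -> ~a), w
14. ~a, w
15. b -> ~a, w
Accessibility: uRu, uRv, vRu, vRv, vRw, wRv, wRw
The negation has an open branch (countermodel exists).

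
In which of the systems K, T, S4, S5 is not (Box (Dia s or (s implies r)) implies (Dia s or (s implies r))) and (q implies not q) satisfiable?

K-tableau for the formula:
1. not (Box (Dia s or (s implies r)) implies (Dia s or (s implies r))) and (q implies not q), u
2. not (Box (Dia s or (s implies r)) implies (Dia s or (s implies r))), u   [and-rule on 1]
3. q implies not q, u   [and-rule on 1]
4. Box (Dia s or (s implies r)), u   [neg-implies-rule on 2]
5. not (Dia s or (s implies r)), u   [neg-implies-rule on 2]
6. not Dia s, u   [neg-or-rule on 5]
7. not (s implies r), u   [neg-or-rule on 5]
8. s, u   [neg-implies-rule on 7]
9. not r, u   [neg-implies-rule on 7]
10. not q, u   [implies-rule on 3 (branches; this branch)]
Complete open branch: satisfiable in K.
T-tableau for the formula:
1. not (Box (Dia s or (s implies r)) implies (Dia s or (s implies r))) and (q implies not q), u
2. not (Box (Dia s or (s implies r)) implies (Dia s or (s implies r))), u   [and-rule on 1]
3. q implies not q, u   [and-rule on 1]
4. Box (Dia s or (s implies r)), u   [neg-implies-rule on 2]
5. not (Dia s or (s implies r)), u   [neg-implies-rule on 2]
6. not Dia s, u   [neg-or-rule on 5]
7. not (s implies r), u   [neg-or-rule on 5]
8. s, u   [neg-implies-rule on 7]
9. not r, u   [neg-implies-rule on 7]
10. Dia s or (s implies r), u   [Box-rule on 4 via uRu]
11. not s, u   [neg-Dia-rule on 6 via uRu]
Accessibility: uRu
Branch closes: s and not s both at u.
Every branch closes (one shown): unsatisfiable in T, hence also in S4, S5 (every S4/S5-frame is a T-frame).

K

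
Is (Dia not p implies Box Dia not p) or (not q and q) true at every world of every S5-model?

Valid in S5

Tableau for the negation not ((Dia not p implies Box Dia not p) or (not q and q)):
1. not ((Dia not p implies Box Dia not p) or (not q and q)), u
2. not (Dia not p implies Box Dia not p), u
3. not (not q and q), u
4. Dia not p, u
5. not Box Dia not p, u
6. not q, u
7. not p, v
8. not Dia not p, w
9. p, u
10. p, v
Accessibility: uRu, uRv, uRw, vRu, vRv, vRw, wRu, wRv, wRw
Branch closes: p and not p both at v.
Every branch of the negation's tableau closes; the branch above is one of them.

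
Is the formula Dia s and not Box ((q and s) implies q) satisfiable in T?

1. Dia s and not Box ((q and s) implies q), w0
2. Dia s, w0
3. not Box ((q and s) implies q), w0
4. s, w1
5. not ((q and s) implies q), w2
6. q and s, w2
7. not q, w2
8. q, w2
9. s, w2
Accessibility: w0Rw0, w0Rw1, w0Rw2, w1Rw1, w2Rw2
Branch closes: q and not q both at w2.
Every branch closes; the branch above is one of them.

No, unsatisfiable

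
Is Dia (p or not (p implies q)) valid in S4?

Invalid (countermodel exists)

Tableau for the negation not Dia (p or not (p implies q)):
1. not Dia (p or not (p implies q)), w0
2. not (p or not (p implies q)), w0
3. not p, w0
4. p implies q, w0
5. q, w0
Accessibility: w0Rw0
The negation has an open branch (countermodel exists).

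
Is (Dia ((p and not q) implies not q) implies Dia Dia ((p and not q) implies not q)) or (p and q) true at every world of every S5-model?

Tableau for the negation not ((Dia ((p and not q) implies not q) implies Dia Dia ((p and not q) implies not q)) or (p and q)):
1. not ((Dia ((p and not q) implies not q) implies Dia Dia ((p and not q) implies not q)) or (p and q)), w0
2. not (Dia ((p and not q) implies not q) implies Dia Dia ((p and not q) implies not q)), w0
3. not (p and q), w0
4. Dia ((p and not q) implies not q), w0
5. not Dia Dia ((p and not q) implies not q), w0
6. not Dia ((p and not q) implies not q), w0
7. not ((p and not q) implies not q), w0
8. p and not q, w0
9. q, w0
10. p, w0
11. not q, w0
Accessibility: w0Rw0
Branch closes: q and not q both at w0.
All branches of the negation close; one closing branch shown above.

Yes, valid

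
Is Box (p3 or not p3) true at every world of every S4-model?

Tableau for the negation not Box (p3 or not p3):
1. not Box (p3 or not p3), u
2. not (p3 or not p3), v   [neg-Box-rule on 1: fresh world v, uRv]
3. not p3, v   [neg-or-rule on 2]
4. p3, v   [neg-or-rule on 2]
Accessibility: uRu, uRv, vRv
Branch closes: p3 and not p3 both at v.
Every branch of the negation's tableau closes; the branch above is one of them.

Valid in S4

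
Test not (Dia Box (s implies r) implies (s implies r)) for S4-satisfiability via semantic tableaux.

1. not (Dia Box (s implies r) implies (s implies r)), u
2. Dia Box (s implies r), u
3. not (s implies r), u
4. s, u
5. not r, u
6. Box (s implies r), v
7. s implies r, v
8. r, v
Accessibility: uRu, uRv, vRv

Yes, satisfiable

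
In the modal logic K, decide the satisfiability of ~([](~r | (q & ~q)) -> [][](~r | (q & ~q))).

1. ~([](~r | (q & ~q)) -> [][](~r | (q & ~q))), u
2. [](~r | (q & ~q)), u
3. ~[][](~r | (q & ~q)), u
4. ~[](~r | (q & ~q)), v
5. ~r | (q & ~q), v
6. ~r, v
7. ~(~r | (q & ~q)), w
8. r, w
9. ~(q & ~q), w
10. q, w
Accessibility: uRv, vRw

Satisfiable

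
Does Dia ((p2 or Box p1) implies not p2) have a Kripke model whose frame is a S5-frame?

Satisfiable

1. Dia ((p2 or Box p1) implies not p2), 0
2. (p2 or Box p1) implies not p2, 1
3. not p2, 1
Accessibility: 0R0, 0R1, 1R0, 1R1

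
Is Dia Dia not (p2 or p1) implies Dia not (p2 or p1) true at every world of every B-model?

No, not valid

Tableau for the negation not (Dia Dia not (p2 or p1) implies Dia not (p2 or p1)):
1. not (Dia Dia not (p2 or p1) implies Dia not (p2 or p1)), w0
2. Dia Dia not (p2 or p1), w0   [neg-implies-rule on 1]
3. not Dia not (p2 or p1), w0   [neg-implies-rule on 1]
4. p2 or p1, w0   [neg-Dia-rule on 3 via w0Rw0]
5. p1, w0   [or-rule on 4 (branches; this branch)]
6. Dia not (p2 or p1), w1   [Dia-rule on 2: fresh world w1, w0Rw1]
7. p2 or p1, w1   [neg-Dia-rule on 3 via w0Rw1]
8. p1, w1   [or-rule on 7 (branches; this branch)]
9. not (p2 or p1), w2   [Dia-rule on 6: fresh world w2, w1Rw2]
10. not p2, w2   [neg-or-rule on 9]
11. not p1, w2   [neg-or-rule on 9]
Accessibility: w0Rw0, w0Rw1, w1Rw0, w1Rw1, w1Rw2, w2Rw1, w2Rw2
The negation has an open branch (countermodel exists).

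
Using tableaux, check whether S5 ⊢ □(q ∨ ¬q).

Tableau for the negation ¬□(q ∨ ¬q):
1. ¬□(q ∨ ¬q), u
2. ¬(q ∨ ¬q), v
3. ¬q, v
4. q, v
Accessibility: uRu, uRv, vRu, vRv
Branch closes: q and ¬q both at v.
Every branch of the negation's tableau closes; the branch above is one of them.

Yes, valid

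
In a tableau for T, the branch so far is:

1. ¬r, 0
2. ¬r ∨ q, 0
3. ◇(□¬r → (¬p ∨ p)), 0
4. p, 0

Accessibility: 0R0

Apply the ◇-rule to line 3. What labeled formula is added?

a fresh world 1 with 0R1, and □¬r → (¬p ∨ p) at 1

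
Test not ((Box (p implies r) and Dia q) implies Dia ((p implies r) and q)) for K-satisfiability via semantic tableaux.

Unsatisfiable

1. not ((Box (p implies r) and Dia q) implies Dia ((p implies r) and q)), u
2. Box (p implies r) and Dia q, u   [neg-implies-rule on 1]
3. not Dia ((p implies r) and q), u   [neg-implies-rule on 1]
4. Box (p implies r), u   [and-rule on 2]
5. Dia q, u   [and-rule on 2]
6. q, v   [Dia-rule on 5: fresh world v, uRv]
7. not ((p implies r) and q), v   [neg-Dia-rule on 3 via uRv]
8. p implies r, v   [Box-rule on 4 via uRv]
9. not (p implies r), v   [neg-and-rule on 7 (branches; this branch)]
10. p, v   [neg-implies-rule on 9]
11. not r, v   [neg-implies-rule on 9]
12. r, v   [implies-rule on 8 (branches; this branch)]
Accessibility: uRv
Branch closes: r and not r both at v.
All branches of the tableau close; one closing branch shown above.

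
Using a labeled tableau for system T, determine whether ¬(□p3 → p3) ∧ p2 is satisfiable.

Unsatisfiable (every branch closes)

1. ¬(□p3 → p3) ∧ p2, 0
2. ¬(□p3 → p3), 0
3. p2, 0
4. □p3, 0
5. ¬p3, 0
6. p3, 0
Accessibility: 0R0
Branch closes: p3 and ¬p3 both at 0.
(One branch shown.) All branches close.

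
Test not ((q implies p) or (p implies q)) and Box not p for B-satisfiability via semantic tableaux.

Unsatisfiable (every branch closes)

1. not ((q implies p) or (p implies q)) and Box not p, 0
2. not ((q implies p) or (p implies q)), 0
3. Box not p, 0
4. not (q implies p), 0
5. not (p implies q), 0
6. q, 0
7. not p, 0
8. p, 0
9. not q, 0
Accessibility: 0R0
Branch closes: p and not p both at 0.
All branches of the tableau close; one closing branch shown above.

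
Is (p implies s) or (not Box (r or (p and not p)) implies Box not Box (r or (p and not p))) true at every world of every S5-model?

Tableau for the negation not ((p implies s) or (not Box (r or (p and not p)) implies Box not Box (r or (p and not p)))):
1. not ((p implies s) or (not Box (r or (p and not p)) implies Box not Box (r or (p and not p)))), w0
2. not (p implies s), w0   [neg-or-rule on 1]
3. not (not Box (r or (p and not p)) implies Box not Box (r or (p and not p))), w0   [neg-or-rule on 1]
4. p, w0   [neg-implies-rule on 2]
5. not s, w0   [neg-implies-rule on 2]
6. not Box (r or (p and not p)), w0   [neg-implies-rule on 3]
7. not Box not Box (r or (p and not p)), w0   [neg-implies-rule on 3]
8. not (r or (p and not p)), w1   [neg-Box-rule on 6: fresh world w1, w0Rw1]
9. not r, w1   [neg-or-rule on 8]
10. not (p and not p), w1   [neg-or-rule on 8]
11. p, w1   [neg-and-rule on 10 (branches; this branch)]
12. Box (r or (p and not p)), w2   [neg-Box-rule on 7: fresh world w2, w0Rw2]
13. r or (p and not p), w0   [Box-rule on 12 via w2Rw0]
14. r or (p and not p), w1   [Box-rule on 12 via w2Rw1]
15. r or (p and not p), w2   [Box-rule on 12 via w2Rw2]
16. r, w0   [or-rule on 13 (branches; this branch)]
17. p and not p, w1   [or-rule on 14 (branches; this branch)]
18. not p, w1   [and-rule on 17]
Accessibility: w0Rw0, w0Rw1, w0Rw2, w1Rw0, w1Rw1, w1Rw2, w2Rw0, w2Rw1, w2Rw2
Branch closes: p and not p both at w1.
Every branch of the negation's tableau closes; the branch above is one of them.

Valid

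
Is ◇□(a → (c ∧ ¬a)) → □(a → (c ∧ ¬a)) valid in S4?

Not valid

Tableau for the negation ¬(◇□(a → (c ∧ ¬a)) → □(a → (c ∧ ¬a))):
1. ¬(◇□(a → (c ∧ ¬a)) → □(a → (c ∧ ¬a))), w0
2. ◇□(a → (c ∧ ¬a)), w0
3. ¬□(a → (c ∧ ¬a)), w0
4. □(a → (c ∧ ¬a)), w1
5. a → (c ∧ ¬a), w1
6. c ∧ ¬a, w1
7. c, w1
8. ¬a, w1
9. ¬(a → (c ∧ ¬a)), w2
10. a, w2
11. ¬(c ∧ ¬a), w2
Accessibility: w0Rw0, w0Rw1, w0Rw2, w1Rw1, w2Rw2
The negation has an open branch (countermodel exists).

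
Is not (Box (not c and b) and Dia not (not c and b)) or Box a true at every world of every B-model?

Tableau for the negation not (not (Box (not c and b) and Dia not (not c and b)) or Box a):
1. not (not (Box (not c and b) and Dia not (not c and b)) or Box a), w0
2. Box (not c and b) and Dia not (not c and b), w0
3. not Box a, w0
4. Box (not c and b), w0
5. Dia not (not c and b), w0
6. not c and b, w0
7. not c, w0
8. b, w0
9. not a, w1
10. not c and b, w1
11. not c, w1
12. b, w1
13. not (not c and b), w2
14. not c and b, w2
15. not c, w2
16. b, w2
17. not b, w2
Accessibility: w0Rw0, w0Rw1, w0Rw2, w1Rw0, w1Rw1, w2Rw0, w2Rw2
Branch closes: b and not b both at w2.
All branches of the negation close; one closing branch shown above.

Valid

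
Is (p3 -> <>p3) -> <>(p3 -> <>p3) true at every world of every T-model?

Tableau for the negation ~((p3 -> <>p3) -> <>(p3 -> <>p3)):
1. ~((p3 -> <>p3) -> <>(p3 -> <>p3)), 0
2. p3 -> <>p3, 0
3. ~<>(p3 -> <>p3), 0
4. ~(p3 -> <>p3), 0
5. p3, 0
6. ~<>p3, 0
7. ~p3, 0
Accessibility: 0R0
Branch closes: p3 and ~p3 both at 0.
All branches of the negation close; one closing branch shown above.

Yes, valid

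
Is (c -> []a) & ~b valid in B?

Tableau for the negation ~((c -> []a) & ~b):
1. ~((c -> []a) & ~b), 0
2. b, 0
Accessibility: 0R0
The negation has an open branch (countermodel exists).

Invalid (countermodel exists)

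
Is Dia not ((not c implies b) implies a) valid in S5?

Tableau for the negation not Dia not ((not c implies b) implies a):
1. not Dia not ((not c implies b) implies a), w0
2. (not c implies b) implies a, w0
3. a, w0
Accessibility: w0Rw0
The negation has an open branch (countermodel exists).

Not valid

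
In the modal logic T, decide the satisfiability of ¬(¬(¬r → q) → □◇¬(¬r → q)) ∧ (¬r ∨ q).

1. ¬(¬(¬r → q) → □◇¬(¬r → q)) ∧ (¬r ∨ q), 0
2. ¬(¬(¬r → q) → □◇¬(¬r → q)), 0   [∧-rule on 1]
3. ¬r ∨ q, 0   [∧-rule on 1]
4. ¬(¬r → q), 0   [¬→-rule on 2]
5. ¬□◇¬(¬r → q), 0   [¬→-rule on 2]
6. ¬r, 0   [¬→-rule on 4]
7. ¬q, 0   [¬→-rule on 4]
8. ¬◇¬(¬r → q), 1   [¬□-rule on 5: fresh world 1, 0R1]
9. ¬r → q, 1   [¬◇-rule on 8 via 1R1]
10. q, 1   [→-rule on 9 (branches; this branch)]
Accessibility: 0R0, 0R1, 1R1

Satisfiable (open branch found)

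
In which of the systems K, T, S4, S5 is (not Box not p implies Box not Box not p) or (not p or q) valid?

S5

S5-tableau for the negation not ((not Box not p implies Box not Box not p) or (not p or q)):
1. not ((not Box not p implies Box not Box not p) or (not p or q)), w0
2. not (not Box not p implies Box not Box not p), w0
3. not (not p or q), w0
4. not Box not p, w0
5. not Box not Box not p, w0
6. p, w0
7. not q, w0
8. p, w1
9. Box not p, w2
10. not p, w0
Accessibility: w0Rw0, w0Rw1, w0Rw2, w1Rw0, w1Rw1, w1Rw2, w2Rw0, w2Rw1, w2Rw2
Branch closes: p and not p both at w0.
Every branch closes (one shown): valid in S5.
S4-tableau for the negation not ((not Box not p implies Box not Box not p) or (not p or q)):
1. not ((not Box not p implies Box not Box not p) or (not p or q)), w0
2. not (not Box not p implies Box not Box not p), w0
3. not (not p or q), w0
4. not Box not p, w0
5. not Box not Box not p, w0
6. p, w0
7. not q, w0
8. p, w1
9. Box not p, w2
10. not p, w2
Accessibility: w0Rw0, w0Rw1, w0Rw2, w1Rw1, w2Rw2
Complete open branch: countermodel on an S4-frame, so not valid in S4, nor in K, T (the same frame is also a K-frame and a T-frame).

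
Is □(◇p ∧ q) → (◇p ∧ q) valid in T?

Tableau for the negation ¬(□(◇p ∧ q) → (◇p ∧ q)):
1. ¬(□(◇p ∧ q) → (◇p ∧ q)), w0
2. □(◇p ∧ q), w0
3. ¬(◇p ∧ q), w0
4. ◇p ∧ q, w0
5. ◇p, w0
6. q, w0
7. ¬◇p, w0
8. ¬p, w0
9. p, w1
10. ◇p ∧ q, w1
11. ◇p, w1
12. q, w1
13. ¬p, w1
Accessibility: w0Rw0, w0Rw1, w1Rw1
Branch closes: p and ¬p both at w1.
Every branch of the negation's tableau closes; the branch above is one of them.

Valid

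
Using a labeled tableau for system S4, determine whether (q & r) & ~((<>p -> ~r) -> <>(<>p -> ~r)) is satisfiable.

1. (q & r) & ~((<>p -> ~r) -> <>(<>p -> ~r)), 0
2. q & r, 0
3. ~((<>p -> ~r) -> <>(<>p -> ~r)), 0
4. q, 0
5. r, 0
6. <>p -> ~r, 0
7. ~<>(<>p -> ~r), 0
8. ~(<>p -> ~r), 0
9. <>p, 0
10. ~<>p, 0
11. ~p, 0
12. p, 1
13. ~(<>p -> ~r), 1
14. <>p, 1
15. r, 1
16. ~p, 1
Accessibility: 0R0, 0R1, 1R1
Branch closes: p and ~p both at 1.
Every branch closes; the branch above is one of them.

Unsatisfiable (every branch closes)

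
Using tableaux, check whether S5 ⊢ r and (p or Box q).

Invalid (countermodel exists)

Tableau for the negation not (r and (p or Box q)):
1. not (r and (p or Box q)), 0
2. not (p or Box q), 0   [neg-and-rule on 1 (branches; this branch)]
3. not p, 0   [neg-or-rule on 2]
4. not Box q, 0   [neg-or-rule on 2]
5. not q, 1   [neg-Box-rule on 4: fresh world 1, 0R1]
Accessibility: 0R0, 0R1, 1R0, 1R1
The negation has an open branch (countermodel exists).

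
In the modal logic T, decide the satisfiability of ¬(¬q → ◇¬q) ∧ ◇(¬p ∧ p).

No, unsatisfiable

1. ¬(¬q → ◇¬q) ∧ ◇(¬p ∧ p), 0
2. ¬(¬q → ◇¬q), 0   [∧-rule on 1]
3. ◇(¬p ∧ p), 0   [∧-rule on 1]
4. ¬q, 0   [¬→-rule on 2]
5. ¬◇¬q, 0   [¬→-rule on 2]
6. q, 0   [¬◇-rule on 5 via 0R0]
Accessibility: 0R0
Branch closes: q and ¬q both at 0.
(One branch shown.) All branches close.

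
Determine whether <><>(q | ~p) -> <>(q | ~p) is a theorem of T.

Tableau for the negation ~(<><>(q | ~p) -> <>(q | ~p)):
1. ~(<><>(q | ~p) -> <>(q | ~p)), u
2. <><>(q | ~p), u
3. ~<>(q | ~p), u
4. ~(q | ~p), u
5. ~q, u
6. p, u
7. <>(q | ~p), v
8. ~(q | ~p), v
9. ~q, v
10. p, v
11. q | ~p, w
12. ~p, w
Accessibility: uRu, uRv, vRv, vRw, wRw
The negation has an open branch (countermodel exists).

Not valid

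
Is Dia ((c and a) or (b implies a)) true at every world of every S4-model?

Tableau for the negation not Dia ((c and a) or (b implies a)):
1. not Dia ((c and a) or (b implies a)), u
2. not ((c and a) or (b implies a)), u
3. not (c and a), u
4. not (b implies a), u
5. b, u
6. not a, u
Accessibility: uRu
The negation has an open branch (countermodel exists).

Not valid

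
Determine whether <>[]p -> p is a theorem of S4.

Tableau for the negation ~(<>[]p -> p):
1. ~(<>[]p -> p), w0
2. <>[]p, w0   [~->-rule on 1]
3. ~p, w0   [~->-rule on 1]
4. []p, w1   [<>-rule on 2: fresh world w1, w0Rw1]
5. p, w1   [[]-rule on 4 via w1Rw1]
Accessibility: w0Rw0, w0Rw1, w1Rw1
The negation has an open branch (countermodel exists).

Invalid (countermodel exists)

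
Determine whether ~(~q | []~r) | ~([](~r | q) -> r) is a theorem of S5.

Not valid

Tableau for the negation ~(~(~q | []~r) | ~([](~r | q) -> r)):
1. ~(~(~q | []~r) | ~([](~r | q) -> r)), 0
2. ~q | []~r, 0
3. [](~r | q) -> r, 0
4. ~q, 0
5. r, 0
Accessibility: 0R0
The negation has an open branch (countermodel exists).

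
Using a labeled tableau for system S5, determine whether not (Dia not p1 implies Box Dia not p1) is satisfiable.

1. not (Dia not p1 implies Box Dia not p1), u
2. Dia not p1, u
3. not Box Dia not p1, u
4. not p1, v
5. not Dia not p1, w
6. p1, u
7. p1, v
Accessibility: uRu, uRv, uRw, vRu, vRv, vRw, wRu, wRv, wRw
Branch closes: p1 and not p1 both at v.
Every branch closes; the branch above is one of them.

Unsatisfiable (every branch closes)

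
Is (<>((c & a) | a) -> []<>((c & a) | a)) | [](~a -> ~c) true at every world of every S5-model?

Tableau for the negation ~((<>((c & a) | a) -> []<>((c & a) | a)) | [](~a -> ~c)):
1. ~((<>((c & a) | a) -> []<>((c & a) | a)) | [](~a -> ~c)), 0
2. ~(<>((c & a) | a) -> []<>((c & a) | a)), 0   [~|-rule on 1]
3. ~[](~a -> ~c), 0   [~|-rule on 1]
4. <>((c & a) | a), 0   [~->-rule on 2]
5. ~[]<>((c & a) | a), 0   [~->-rule on 2]
6. ~(~a -> ~c), 1   [~[]-rule on 3: fresh world 1, 0R1]
7. ~a, 1   [~->-rule on 6]
8. c, 1   [~->-rule on 6]
9. (c & a) | a, 2   [<>-rule on 4: fresh world 2, 0R2]
10. c & a, 2   [|-rule on 9 (branches; this branch)]
11. c, 2   [&-rule on 10]
12. a, 2   [&-rule on 10]
13. ~<>((c & a) | a), 3   [~[]-rule on 5: fresh world 3, 0R3]
14. ~((c & a) | a), 0   [~<>-rule on 13 via 3R0]
15. ~(c & a), 0   [~|-rule on 14]
16. ~a, 0   [~|-rule on 14]
17. ~((c & a) | a), 1   [~<>-rule on 13 via 3R1]
18. ~(c & a), 1   [~|-rule on 17]
19. ~((c & a) | a), 2   [~<>-rule on 13 via 3R2]
20. ~(c & a), 2   [~|-rule on 19]
21. ~a, 2   [~|-rule on 19]
Accessibility: 0R0, 0R1, 0R2, 0R3, 1R0, 1R1, 1R2, 1R3, 2R0, 2R1, 2R2, 2R3, 3R0, 3R1, 3R2, 3R3
Branch closes: a and ~a both at 2.
All branches of the negation close; one closing branch shown above.

Yes, valid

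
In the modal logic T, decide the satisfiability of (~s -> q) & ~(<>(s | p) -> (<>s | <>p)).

1. (~s -> q) & ~(<>(s | p) -> (<>s | <>p)), u
2. ~s -> q, u   [&-rule on 1]
3. ~(<>(s | p) -> (<>s | <>p)), u   [&-rule on 1]
4. <>(s | p), u   [~->-rule on 3]
5. ~(<>s | <>p), u   [~->-rule on 3]
6. ~<>s, u   [~|-rule on 5]
7. ~<>p, u   [~|-rule on 5]
8. ~s, u   [~<>-rule on 6 via uRu]
9. ~p, u   [~<>-rule on 7 via uRu]
10. q, u   [->-rule on 2 (branches; this branch)]
11. s | p, v   [<>-rule on 4: fresh world v, uRv]
12. ~s, v   [~<>-rule on 6 via uRv]
13. ~p, v   [~<>-rule on 7 via uRv]
14. p, v   [|-rule on 11 (branches; this branch)]
Accessibility: uRu, uRv, vRv
Branch closes: p and ~p both at v.
(One branch shown.) All branches close.

Unsatisfiable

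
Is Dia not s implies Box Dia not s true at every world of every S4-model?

Tableau for the negation not (Dia not s implies Box Dia not s):
1. not (Dia not s implies Box Dia not s), u
2. Dia not s, u   [neg-implies-rule on 1]
3. not Box Dia not s, u   [neg-implies-rule on 1]
4. not s, v   [Dia-rule on 2: fresh world v, uRv]
5. not Dia not s, w   [neg-Box-rule on 3: fresh world w, uRw]
6. s, w   [neg-Dia-rule on 5 via wRw]
Accessibility: uRu, uRv, uRw, vRv, wRw
The negation has an open branch (countermodel exists).

Not valid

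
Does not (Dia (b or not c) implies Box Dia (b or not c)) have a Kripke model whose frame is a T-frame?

1. not (Dia (b or not c) implies Box Dia (b or not c)), w0
2. Dia (b or not c), w0   [neg-implies-rule on 1]
3. not Box Dia (b or not c), w0   [neg-implies-rule on 1]
4. b or not c, w1   [Dia-rule on 2: fresh world w1, w0Rw1]
5. not c, w1   [or-rule on 4 (branches; this branch)]
6. not Dia (b or not c), w2   [neg-Box-rule on 3: fresh world w2, w0Rw2]
7. not (b or not c), w2   [neg-Dia-rule on 6 via w2Rw2]
8. not b, w2   [neg-or-rule on 7]
9. c, w2   [neg-or-rule on 7]
Accessibility: w0Rw0, w0Rw1, w0Rw2, w1Rw1, w2Rw2

Yes, satisfiable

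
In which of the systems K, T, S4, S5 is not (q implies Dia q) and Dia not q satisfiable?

K-tableau for the formula:
1. not (q implies Dia q) and Dia not q, u
2. not (q implies Dia q), u   [and-rule on 1]
3. Dia not q, u   [and-rule on 1]
4. q, u   [neg-implies-rule on 2]
5. not Dia q, u   [neg-implies-rule on 2]
6. not q, v   [Dia-rule on 3: fresh world v, uRv]
Accessibility: uRv
Complete open branch: satisfiable in K.
T-tableau for the formula:
1. not (q implies Dia q) and Dia not q, u
2. not (q implies Dia q), u   [and-rule on 1]
3. Dia not q, u   [and-rule on 1]
4. q, u   [neg-implies-rule on 2]
5. not Dia q, u   [neg-implies-rule on 2]
6. not q, u   [neg-Dia-rule on 5 via uRu]
Accessibility: uRu
Branch closes: q and not q both at u.
Every branch closes (one shown): unsatisfiable in T, hence also in S4, S5 (every S4/S5-frame is a T-frame).

K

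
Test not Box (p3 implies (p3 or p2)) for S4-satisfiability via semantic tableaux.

Unsatisfiable

1. not Box (p3 implies (p3 or p2)), 0
2. not (p3 implies (p3 or p2)), 1
3. p3, 1
4. not (p3 or p2), 1
5. not p3, 1
6. not p2, 1
Accessibility: 0R0, 0R1, 1R1
Branch closes: p3 and not p3 both at 1.
(One branch shown.) All branches close.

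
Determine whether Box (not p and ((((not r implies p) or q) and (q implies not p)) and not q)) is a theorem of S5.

Not valid

Tableau for the negation not Box (not p and ((((not r implies p) or q) and (q implies not p)) and not q)):
1. not Box (not p and ((((not r implies p) or q) and (q implies not p)) and not q)), w0
2. not (not p and ((((not r implies p) or q) and (q implies not p)) and not q)), w1   [neg-Box-rule on 1: fresh world w1, w0Rw1]
3. not ((((not r implies p) or q) and (q implies not p)) and not q), w1   [neg-and-rule on 2 (branches; this branch)]
4. q, w1   [neg-and-rule on 3 (branches; this branch)]
Accessibility: w0Rw0, w0Rw1, w1Rw0, w1Rw1
The negation has an open branch (countermodel exists).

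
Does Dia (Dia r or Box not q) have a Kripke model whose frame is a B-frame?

Satisfiable

1. Dia (Dia r or Box not q), w0
2. Dia r or Box not q, w1   [Dia-rule on 1: fresh world w1, w0Rw1]
3. Box not q, w1   [or-rule on 2 (branches; this branch)]
4. not q, w0   [Box-rule on 3 via w1Rw0]
5. not q, w1   [Box-rule on 3 via w1Rw1]
Accessibility: w0Rw0, w0Rw1, w1Rw0, w1Rw1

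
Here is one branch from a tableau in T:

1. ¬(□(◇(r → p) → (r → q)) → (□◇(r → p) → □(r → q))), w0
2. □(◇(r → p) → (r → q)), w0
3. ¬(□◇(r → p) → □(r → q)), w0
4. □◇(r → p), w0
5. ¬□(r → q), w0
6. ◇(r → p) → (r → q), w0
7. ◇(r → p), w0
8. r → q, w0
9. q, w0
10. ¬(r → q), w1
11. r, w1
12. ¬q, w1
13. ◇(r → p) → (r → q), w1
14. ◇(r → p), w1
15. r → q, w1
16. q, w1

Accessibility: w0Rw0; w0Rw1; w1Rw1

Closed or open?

Yes, closed

Both q and ¬q appear at w1.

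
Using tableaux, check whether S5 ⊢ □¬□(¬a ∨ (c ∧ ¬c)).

Tableau for the negation ¬□¬□(¬a ∨ (c ∧ ¬c)):
1. ¬□¬□(¬a ∨ (c ∧ ¬c)), u
2. □(¬a ∨ (c ∧ ¬c)), v   [¬□-rule on 1: fresh world v, uRv]
3. ¬a ∨ (c ∧ ¬c), u   [□-rule on 2 via vRu]
4. ¬a ∨ (c ∧ ¬c), v   [□-rule on 2 via vRv]
5. ¬a, u   [∨-rule on 3 (branches; this branch)]
6. ¬a, v   [∨-rule on 4 (branches; this branch)]
Accessibility: uRu, uRv, vRu, vRv
The negation has an open branch (countermodel exists).

No, not valid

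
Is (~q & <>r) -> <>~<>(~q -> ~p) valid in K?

Invalid (countermodel exists)

Tableau for the negation ~((~q & <>r) -> <>~<>(~q -> ~p)):
1. ~((~q & <>r) -> <>~<>(~q -> ~p)), 0
2. ~q & <>r, 0
3. ~<>~<>(~q -> ~p), 0
4. ~q, 0
5. <>r, 0
6. r, 1
7. <>(~q -> ~p), 1
8. ~q -> ~p, 2
9. ~p, 2
Accessibility: 0R1, 1R2
The negation has an open branch (countermodel exists).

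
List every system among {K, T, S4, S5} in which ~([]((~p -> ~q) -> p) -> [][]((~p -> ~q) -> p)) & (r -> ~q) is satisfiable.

K, T

T-tableau for the formula:
1. ~([]((~p -> ~q) -> p) -> [][]((~p -> ~q) -> p)) & (r -> ~q), w0
2. ~([]((~p -> ~q) -> p) -> [][]((~p -> ~q) -> p)), w0
3. r -> ~q, w0
4. []((~p -> ~q) -> p), w0
5. ~[][]((~p -> ~q) -> p), w0
6. (~p -> ~q) -> p, w0
7. ~q, w0
8. p, w0
9. ~[]((~p -> ~q) -> p), w1
10. (~p -> ~q) -> p, w1
11. p, w1
12. ~((~p -> ~q) -> p), w2
13. ~p -> ~q, w2
14. ~p, w2
15. ~q, w2
Accessibility: w0Rw0, w0Rw1, w1Rw1, w1Rw2, w2Rw2
Complete open branch: satisfiable in T, hence also in K (this T-model is also a K-model).
S4-tableau for the formula:
1. ~([]((~p -> ~q) -> p) -> [][]((~p -> ~q) -> p)) & (r -> ~q), w0
2. ~([]((~p -> ~q) -> p) -> [][]((~p -> ~q) -> p)), w0
3. r -> ~q, w0
4. []((~p -> ~q) -> p), w0
5. ~[][]((~p -> ~q) -> p), w0
6. (~p -> ~q) -> p, w0
7. ~r, w0
8. ~(~p -> ~q), w0
9. ~p, w0
10. q, w0
11. ~[]((~p -> ~q) -> p), w1
12. (~p -> ~q) -> p, w1
13. ~(~p -> ~q), w1
14. ~p, w1
15. q, w1
16. ~((~p -> ~q) -> p), w2
17. ~p -> ~q, w2
18. ~p, w2
19. (~p -> ~q) -> p, w2
20. ~q, w2
21. ~(~p -> ~q), w2
22. q, w2
Accessibility: w0Rw0, w0Rw1, w0Rw2, w1Rw1, w1Rw2, w2Rw2
Branch closes: q and ~q both at w2.
Every branch closes (one shown): unsatisfiable in S4, hence also in S5 (every S5-frame is an S4-frame).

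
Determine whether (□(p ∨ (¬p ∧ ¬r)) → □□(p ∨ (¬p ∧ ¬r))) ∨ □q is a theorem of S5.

Yes, valid

Tableau for the negation ¬((□(p ∨ (¬p ∧ ¬r)) → □□(p ∨ (¬p ∧ ¬r))) ∨ □q):
1. ¬((□(p ∨ (¬p ∧ ¬r)) → □□(p ∨ (¬p ∧ ¬r))) ∨ □q), 0
2. ¬(□(p ∨ (¬p ∧ ¬r)) → □□(p ∨ (¬p ∧ ¬r))), 0
3. ¬□q, 0
4. □(p ∨ (¬p ∧ ¬r)), 0
5. ¬□□(p ∨ (¬p ∧ ¬r)), 0
6. p ∨ (¬p ∧ ¬r), 0
7. ¬p ∧ ¬r, 0
8. ¬p, 0
9. ¬r, 0
10. ¬q, 1
11. p ∨ (¬p ∧ ¬r), 1
12. ¬p ∧ ¬r, 1
13. ¬p, 1
14. ¬r, 1
15. ¬□(p ∨ (¬p ∧ ¬r)), 2
16. p ∨ (¬p ∧ ¬r), 2
17. ¬p ∧ ¬r, 2
18. ¬p, 2
19. ¬r, 2
20. ¬(p ∨ (¬p ∧ ¬r)), 3
21. ¬p, 3
22. ¬(¬p ∧ ¬r), 3
23. p ∨ (¬p ∧ ¬r), 3
24. r, 3
25. ¬p ∧ ¬r, 3
26. ¬r, 3
Accessibility: 0R0, 0R1, 0R2, 0R3, 1R0, 1R1, 1R2, 1R3, 2R0, 2R1, 2R2, 2R3, 3R0, 3R1, 3R2, 3R3
Branch closes: r and ¬r both at 3.
All branches of the negation close; one closing branch shown above.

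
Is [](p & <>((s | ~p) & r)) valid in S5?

No, not valid

Tableau for the negation ~[](p & <>((s | ~p) & r)):
1. ~[](p & <>((s | ~p) & r)), w0
2. ~(p & <>((s | ~p) & r)), w1   [~[]-rule on 1: fresh world w1, w0Rw1]
3. ~<>((s | ~p) & r), w1   [~&-rule on 2 (branches; this branch)]
4. ~((s | ~p) & r), w0   [~<>-rule on 3 via w1Rw0]
5. ~((s | ~p) & r), w1   [~<>-rule on 3 via w1Rw1]
6. ~r, w0   [~&-rule on 4 (branches; this branch)]
7. ~r, w1   [~&-rule on 5 (branches; this branch)]
Accessibility: w0Rw0, w0Rw1, w1Rw0, w1Rw1
The negation has an open branch (countermodel exists).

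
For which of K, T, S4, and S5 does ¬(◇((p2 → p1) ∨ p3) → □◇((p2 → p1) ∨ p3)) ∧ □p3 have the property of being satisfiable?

T-tableau for the formula:
1. ¬(◇((p2 → p1) ∨ p3) → □◇((p2 → p1) ∨ p3)) ∧ □p3, w0
2. ¬(◇((p2 → p1) ∨ p3) → □◇((p2 → p1) ∨ p3)), w0
3. □p3, w0
4. ◇((p2 → p1) ∨ p3), w0
5. ¬□◇((p2 → p1) ∨ p3), w0
6. p3, w0
7. (p2 → p1) ∨ p3, w1
8. p3, w1
9. p2 → p1, w1
10. p1, w1
11. ¬◇((p2 → p1) ∨ p3), w2
12. p3, w2
13. ¬((p2 → p1) ∨ p3), w2
14. ¬(p2 → p1), w2
15. ¬p3, w2
Accessibility: w0Rw0, w0Rw1, w0Rw2, w1Rw1, w2Rw2
Branch closes: p3 and ¬p3 both at w2.
Every branch closes (one shown): unsatisfiable in T, hence also in S4, S5 (every S4/S5-frame is a T-frame).
K-tableau for the formula:
1. ¬(◇((p2 → p1) ∨ p3) → □◇((p2 → p1) ∨ p3)) ∧ □p3, w0
2. ¬(◇((p2 → p1) ∨ p3) → □◇((p2 → p1) ∨ p3)), w0
3. □p3, w0
4. ◇((p2 → p1) ∨ p3), w0
5. ¬□◇((p2 → p1) ∨ p3), w0
6. (p2 → p1) ∨ p3, w1
7. p3, w1
8. ¬◇((p2 → p1) ∨ p3), w2
9. p3, w2
Accessibility: w0Rw1, w0Rw2
Complete open branch: satisfiable in K.

K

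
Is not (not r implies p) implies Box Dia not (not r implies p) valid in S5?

Tableau for the negation not (not (not r implies p) implies Box Dia not (not r implies p)):
1. not (not (not r implies p) implies Box Dia not (not r implies p)), 0
2. not (not r implies p), 0   [neg-implies-rule on 1]
3. not Box Dia not (not r implies p), 0   [neg-implies-rule on 1]
4. not r, 0   [neg-implies-rule on 2]
5. not p, 0   [neg-implies-rule on 2]
6. not Dia not (not r implies p), 1   [neg-Box-rule on 3: fresh world 1, 0R1]
7. not r implies p, 0   [neg-Dia-rule on 6 via 1R0]
8. not r implies p, 1   [neg-Dia-rule on 6 via 1R1]
9. p, 0   [implies-rule on 7 (branches; this branch)]
Accessibility: 0R0, 0R1, 1R0, 1R1
Branch closes: p and not p both at 0.
All branches of the negation close; one closing branch shown above.

Valid in S5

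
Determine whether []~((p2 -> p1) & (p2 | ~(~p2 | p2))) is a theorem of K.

Not valid

Tableau for the negation ~[]~((p2 -> p1) & (p2 | ~(~p2 | p2))):
1. ~[]~((p2 -> p1) & (p2 | ~(~p2 | p2))), w0
2. (p2 -> p1) & (p2 | ~(~p2 | p2)), w1
3. p2 -> p1, w1
4. p2 | ~(~p2 | p2), w1
5. p1, w1
6. p2, w1
Accessibility: w0Rw1
The negation has an open branch (countermodel exists).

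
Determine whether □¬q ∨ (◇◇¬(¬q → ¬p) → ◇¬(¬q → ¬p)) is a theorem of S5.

Tableau for the negation ¬(□¬q ∨ (◇◇¬(¬q → ¬p) → ◇¬(¬q → ¬p))):
1. ¬(□¬q ∨ (◇◇¬(¬q → ¬p) → ◇¬(¬q → ¬p))), w0
2. ¬□¬q, w0   [¬∨-rule on 1]
3. ¬(◇◇¬(¬q → ¬p) → ◇¬(¬q → ¬p)), w0   [¬∨-rule on 1]
4. ◇◇¬(¬q → ¬p), w0   [¬→-rule on 3]
5. ¬◇¬(¬q → ¬p), w0   [¬→-rule on 3]
6. ¬q → ¬p, w0   [¬◇-rule on 5 via w0Rw0]
7. ¬p, w0   [→-rule on 6 (branches; this branch)]
8. q, w1   [¬□-rule on 2: fresh world w1, w0Rw1]
9. ¬q → ¬p, w1   [¬◇-rule on 5 via w0Rw1]
10. ¬p, w1   [→-rule on 9 (branches; this branch)]
11. ◇¬(¬q → ¬p), w2   [◇-rule on 4: fresh world w2, w0Rw2]
12. ¬q → ¬p, w2   [¬◇-rule on 5 via w0Rw2]
13. ¬p, w2   [→-rule on 12 (branches; this branch)]
14. ¬(¬q → ¬p), w3   [◇-rule on 11: fresh world w3, w2Rw3]
15. ¬q, w3   [¬→-rule on 14]
16. p, w3   [¬→-rule on 14]
17. ¬q → ¬p, w3   [¬◇-rule on 5 via w0Rw3]
18. ¬p, w3   [→-rule on 17 (branches; this branch)]
Accessibility: w0Rw0, w0Rw1, w0Rw2, w0Rw3, w1Rw0, w1Rw1, w1Rw2, w1Rw3, w2Rw0, w2Rw1, w2Rw2, w2Rw3, w3Rw0, w3Rw1, w3Rw2, w3Rw3
Branch closes: p and ¬p both at w3.
Every branch of the negation's tableau closes; the branch above is one of them.

Yes, valid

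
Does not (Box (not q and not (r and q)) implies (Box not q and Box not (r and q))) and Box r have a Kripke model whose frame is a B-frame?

1. not (Box (not q and not (r and q)) implies (Box not q and Box not (r and q))) and Box r, w0
2. not (Box (not q and not (r and q)) implies (Box not q and Box not (r and q))), w0
3. Box r, w0
4. Box (not q and not (r and q)), w0
5. not (Box not q and Box not (r and q)), w0
6. r, w0
7. not q and not (r and q), w0
8. not q, w0
9. not (r and q), w0
10. not Box not (r and q), w0
11. r and q, w1
12. r, w1
13. q, w1
14. not q and not (r and q), w1
15. not q, w1
16. not (r and q), w1
Accessibility: w0Rw0, w0Rw1, w1Rw0, w1Rw1
Branch closes: q and not q both at w1.
All branches of the tableau close; one closing branch shown above.

Unsatisfiable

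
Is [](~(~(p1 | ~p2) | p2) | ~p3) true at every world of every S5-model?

Not valid

Tableau for the negation ~[](~(~(p1 | ~p2) | p2) | ~p3):
1. ~[](~(~(p1 | ~p2) | p2) | ~p3), w0
2. ~(~(~(p1 | ~p2) | p2) | ~p3), w1
3. ~(p1 | ~p2) | p2, w1
4. p3, w1
5. p2, w1
Accessibility: w0Rw0, w0Rw1, w1Rw0, w1Rw1
The negation has an open branch (countermodel exists).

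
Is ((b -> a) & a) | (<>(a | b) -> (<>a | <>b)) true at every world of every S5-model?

Tableau for the negation ~(((b -> a) & a) | (<>(a | b) -> (<>a | <>b))):
1. ~(((b -> a) & a) | (<>(a | b) -> (<>a | <>b))), u
2. ~((b -> a) & a), u
3. ~(<>(a | b) -> (<>a | <>b)), u
4. <>(a | b), u
5. ~(<>a | <>b), u
6. ~<>a, u
7. ~<>b, u
8. ~a, u
9. ~b, u
10. a | b, v
11. ~a, v
12. ~b, v
13. b, v
Accessibility: uRu, uRv, vRu, vRv
Branch closes: b and ~b both at v.
Every branch of the negation's tableau closes; the branch above is one of them.

Valid in S5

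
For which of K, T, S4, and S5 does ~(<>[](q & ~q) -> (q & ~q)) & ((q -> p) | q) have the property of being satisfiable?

T-tableau for the formula:
1. ~(<>[](q & ~q) -> (q & ~q)) & ((q -> p) | q), 0
2. ~(<>[](q & ~q) -> (q & ~q)), 0
3. (q -> p) | q, 0
4. <>[](q & ~q), 0
5. ~(q & ~q), 0
6. q -> p, 0
7. q, 0
8. p, 0
9. [](q & ~q), 1
10. q & ~q, 1
11. q, 1
12. ~q, 1
Accessibility: 0R0, 0R1, 1R1
Branch closes: q and ~q both at 1.
Every branch closes (one shown): unsatisfiable in T, hence also in S4, S5 (every S4/S5-frame is a T-frame).
K-tableau for the formula:
1. ~(<>[](q & ~q) -> (q & ~q)) & ((q -> p) | q), 0
2. ~(<>[](q & ~q) -> (q & ~q)), 0
3. (q -> p) | q, 0
4. <>[](q & ~q), 0
5. ~(q & ~q), 0
6. q, 0
7. [](q & ~q), 1
Accessibility: 0R1
Complete open branch: satisfiable in K.

K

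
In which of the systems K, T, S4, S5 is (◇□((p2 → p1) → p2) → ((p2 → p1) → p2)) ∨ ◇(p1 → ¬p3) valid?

S5

S4-tableau for the negation ¬((◇□((p2 → p1) → p2) → ((p2 → p1) → p2)) ∨ ◇(p1 → ¬p3)):
1. ¬((◇□((p2 → p1) → p2) → ((p2 → p1) → p2)) ∨ ◇(p1 → ¬p3)), w0
2. ¬(◇□((p2 → p1) → p2) → ((p2 → p1) → p2)), w0
3. ¬◇(p1 → ¬p3), w0
4. ◇□((p2 → p1) → p2), w0
5. ¬((p2 → p1) → p2), w0
6. p2 → p1, w0
7. ¬p2, w0
8. ¬(p1 → ¬p3), w0
9. p1, w0
10. p3, w0
11. □((p2 → p1) → p2), w1
12. ¬(p1 → ¬p3), w1
13. p1, w1
14. p3, w1
15. (p2 → p1) → p2, w1
16. p2, w1
Accessibility: w0Rw0, w0Rw1, w1Rw1
Complete open branch: countermodel on an S4-frame, so not valid in S4, nor in K, T (the same frame is also a K-frame and a T-frame).
S5-tableau for the negation ¬((◇□((p2 → p1) → p2) → ((p2 → p1) → p2)) ∨ ◇(p1 → ¬p3)):
1. ¬((◇□((p2 → p1) → p2) → ((p2 → p1) → p2)) ∨ ◇(p1 → ¬p3)), w0
2. ¬(◇□((p2 → p1) → p2) → ((p2 → p1) → p2)), w0
3. ¬◇(p1 → ¬p3), w0
4. ◇□((p2 → p1) → p2), w0
5. ¬((p2 → p1) → p2), w0
6. p2 → p1, w0
7. ¬p2, w0
8. ¬(p1 → ¬p3), w0
9. p1, w0
10. p3, w0
11. □((p2 → p1) → p2), w1
12. ¬(p1 → ¬p3), w1
13. p1, w1
14. p3, w1
15. (p2 → p1) → p2, w0
16. (p2 → p1) → p2, w1
17. ¬(p2 → p1), w0
18. p2, w0
19. ¬p1, w0
Accessibility: w0Rw0, w0Rw1, w1Rw0, w1Rw1
Branch closes: p2 and ¬p2 both at w0.
Every branch closes (one shown): valid in S5.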